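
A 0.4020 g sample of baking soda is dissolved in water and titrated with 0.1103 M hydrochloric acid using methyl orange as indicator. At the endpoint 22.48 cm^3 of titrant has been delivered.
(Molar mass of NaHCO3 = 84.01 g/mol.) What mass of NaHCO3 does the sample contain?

NaHCO3 + HCl → NaCl + H2O + CO2
n(HCl) = 0.02248 L × 0.1103 mol/L = 2.480 × 10^-3 mol
n(NaHCO3) = 2.480 × 10^-3 mol (1:1 ratio)
mass of NaHCO3 = 2.480 × 10^-3 × 84.01 g/mol = 0.2083 g

0.2083 g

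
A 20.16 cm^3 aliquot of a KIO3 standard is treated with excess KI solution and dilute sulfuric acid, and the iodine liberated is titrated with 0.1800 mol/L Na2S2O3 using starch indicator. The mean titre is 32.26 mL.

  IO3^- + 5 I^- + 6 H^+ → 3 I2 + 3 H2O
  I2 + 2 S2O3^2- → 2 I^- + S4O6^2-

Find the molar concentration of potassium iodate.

n(S2O3^2-) = 0.03226 × 0.1800 = 5.807 × 10^-3 mol
n(I2) = n(S2O3^2-)/2 = 2.903 × 10^-3 mol
From the 1:3 ratio, n(IO3^-) in the aliquot = 1/3 × 2.903 × 10^-3 = 9.678 × 10^-4 mol
[IO3^-] = 9.678 × 10^-4 / 0.02016 = 0.04801 mol/L

0.04801 mol/L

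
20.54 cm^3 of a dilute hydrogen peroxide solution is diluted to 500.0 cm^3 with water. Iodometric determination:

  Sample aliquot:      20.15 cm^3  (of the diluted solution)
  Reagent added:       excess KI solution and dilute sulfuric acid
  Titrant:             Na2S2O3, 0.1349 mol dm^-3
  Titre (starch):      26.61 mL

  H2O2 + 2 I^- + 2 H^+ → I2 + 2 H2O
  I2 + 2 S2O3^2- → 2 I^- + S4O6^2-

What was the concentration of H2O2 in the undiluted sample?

n(S2O3^2-) = 0.02661 × 0.1349 = 3.590 × 10^-3 mol
n(I2) = n(S2O3^2-)/2 = 1.795 × 10^-3 mol
n(H2O2) in the aliquot = 1.795 × 10^-3 mol (1:1 ratio)
[H2O2]_dilute = 1.795 × 10^-3 / 0.02015 = 0.08907 mol/L
[H2O2]_original = 0.08907 × 500.0/20.54 = 2.168 mol/L

2.168 mol/L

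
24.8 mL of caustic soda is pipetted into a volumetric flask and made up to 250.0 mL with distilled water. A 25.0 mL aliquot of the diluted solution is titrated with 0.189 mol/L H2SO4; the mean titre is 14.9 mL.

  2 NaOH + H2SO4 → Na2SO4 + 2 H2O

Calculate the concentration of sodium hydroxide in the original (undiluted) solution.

2.27 mol/L

n(H2SO4) = 0.0149 × 0.189 = 2.82 × 10^-3 mol
From the 2:1 ratio, n(NaOH) in the aliquot = 2/1 × 2.82 × 10^-3 = 5.63 × 10^-3 mol
[NaOH]_dilute = 5.63 × 10^-3 / 0.0250 = 0.225 mol/L
Dilution factor = 250.0 / 24.8 = 10.08
[NaOH]_stock = 0.225 × 10.08 = 2.27 mol/L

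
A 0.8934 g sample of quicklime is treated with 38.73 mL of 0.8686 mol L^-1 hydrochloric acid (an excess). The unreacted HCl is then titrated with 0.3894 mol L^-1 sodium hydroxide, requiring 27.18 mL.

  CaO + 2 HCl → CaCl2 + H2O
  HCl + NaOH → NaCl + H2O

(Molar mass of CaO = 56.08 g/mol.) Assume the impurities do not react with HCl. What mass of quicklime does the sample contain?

0.6465 g

n(HCl) added = 0.03873 × 0.8686 = 0.03364 mol
n(NaOH) used in back-titration = 0.02718 × 0.3894 = 0.01058 mol
n(HCl) left over = 0.01058 mol (1:1 ratio)
n(HCl) consumed by analyte = 0.03364 − 0.01058 = 0.02306 mol
From the 1:2 ratio, n(CaO) = 1/2 × 0.02306 = 0.01153 mol
mass of CaO = 0.01153 × 56.08 = 0.6465 g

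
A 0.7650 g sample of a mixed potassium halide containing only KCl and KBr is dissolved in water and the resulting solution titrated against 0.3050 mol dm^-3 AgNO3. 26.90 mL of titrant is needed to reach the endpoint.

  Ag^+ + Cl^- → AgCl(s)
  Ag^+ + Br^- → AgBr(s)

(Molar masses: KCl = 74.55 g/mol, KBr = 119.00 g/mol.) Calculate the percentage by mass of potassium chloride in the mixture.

n(AgNO3) = 0.02690 × 0.3050 = 8.204 × 10^-3 mol
Let x = n(KCl), y = n(KBr).
Titrant: 1x + 1y = 8.204 × 10^-3;  mass: 74.55x + 119.00y = 0.7650
Solving, x = 4.754 × 10^-3 mol, y = 3.450 × 10^-3 mol
mass of KCl = 4.754 × 10^-3 × 74.55 = 0.3544 g
% KCl = 0.3544 / 0.7650 × 100 = 46.33 %

46.33 %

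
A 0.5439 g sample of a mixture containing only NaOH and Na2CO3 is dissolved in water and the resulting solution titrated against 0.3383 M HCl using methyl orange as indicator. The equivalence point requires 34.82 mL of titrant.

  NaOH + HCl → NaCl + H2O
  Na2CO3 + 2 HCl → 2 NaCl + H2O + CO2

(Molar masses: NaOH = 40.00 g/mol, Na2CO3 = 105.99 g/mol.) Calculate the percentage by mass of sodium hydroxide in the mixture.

n(HCl) = 0.03482 × 0.3383 = 0.01178 mol
Let x = n(NaOH), y = n(Na2CO3).
Titrant: 1x + 2y = 0.01178;  mass: 40.00x + 105.99y = 0.5439
Solving, x = 6.184 × 10^-3 mol, y = 2.798 × 10^-3 mol
mass of NaOH = 6.184 × 10^-3 × 40.00 = 0.2474 g
% NaOH = 0.2474 / 0.5439 × 100 = 45.48 %

45.48 %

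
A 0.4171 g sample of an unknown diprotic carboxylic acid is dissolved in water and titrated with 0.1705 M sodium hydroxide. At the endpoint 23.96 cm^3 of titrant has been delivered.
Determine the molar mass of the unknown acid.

204.2 g/mol

n(NaOH) = 0.02396 L × 0.1705 mol/L = 4.085 × 10^-3 mol
From the 1:2 ratio, n(H2A) = 1/2 × 4.085 × 10^-3 = 2.043 × 10^-3 mol
M = m / n = 0.4171 g / 2.043 × 10^-3 mol = 204.2 g/mol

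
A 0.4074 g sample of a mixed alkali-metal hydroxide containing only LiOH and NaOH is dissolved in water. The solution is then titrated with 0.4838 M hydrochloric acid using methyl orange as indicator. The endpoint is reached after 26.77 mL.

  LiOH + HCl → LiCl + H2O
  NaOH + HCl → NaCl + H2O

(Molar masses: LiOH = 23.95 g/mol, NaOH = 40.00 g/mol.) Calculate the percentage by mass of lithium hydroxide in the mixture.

40.53 %

n(HCl) = 0.02677 × 0.4838 = 0.01295 mol
Let x = n(LiOH), y = n(NaOH).
Titrant: 1x + 1y = 0.01295;  mass: 23.95x + 40.00y = 0.4074
Solving, x = 6.894 × 10^-3 mol, y = 6.057 × 10^-3 mol
mass of LiOH = 6.894 × 10^-3 × 23.95 = 0.1651 g
% LiOH = 0.1651 / 0.4074 × 100 = 40.53 %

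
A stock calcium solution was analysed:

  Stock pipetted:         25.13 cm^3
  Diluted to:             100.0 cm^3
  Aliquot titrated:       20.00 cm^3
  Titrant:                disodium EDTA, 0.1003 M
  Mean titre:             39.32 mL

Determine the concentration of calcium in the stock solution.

Ca^2+ + EDTA^4- → [Ca(EDTA)]^2-
n(EDTA) = 0.03932 × 0.1003 = 3.944 × 10^-3 mol
n(Ca2+) in the aliquot = 3.944 × 10^-3 mol (1:1 ratio)
[Ca2+]_dilute = 3.944 × 10^-3 / 0.02000 = 0.1972 mol/L
Dilution factor = 100.0 / 25.13 = 3.979
[Ca2+]_stock = 0.1972 × 3.979 = 0.7847 mol/L

0.7847 M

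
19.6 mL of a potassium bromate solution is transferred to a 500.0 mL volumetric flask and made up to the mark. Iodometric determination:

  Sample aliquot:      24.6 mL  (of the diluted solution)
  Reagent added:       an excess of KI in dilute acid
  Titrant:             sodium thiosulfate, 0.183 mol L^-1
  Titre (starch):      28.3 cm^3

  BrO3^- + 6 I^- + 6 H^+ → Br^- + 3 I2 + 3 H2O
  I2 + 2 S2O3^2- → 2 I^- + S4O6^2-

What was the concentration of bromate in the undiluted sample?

n(S2O3^2-) = 0.0283 × 0.183 = 5.18 × 10^-3 mol
n(I2) = n(S2O3^2-)/2 = 2.59 × 10^-3 mol
From the 1:3 ratio, n(BrO3^-) in the aliquot = 1/3 × 2.59 × 10^-3 = 8.63 × 10^-4 mol
[BrO3^-]_dilute = 8.63 × 10^-4 / 0.0246 = 0.0351 mol/L
[BrO3^-]_original = 0.0351 × 500.0/19.6 = 0.895 mol/L

0.895 mol/L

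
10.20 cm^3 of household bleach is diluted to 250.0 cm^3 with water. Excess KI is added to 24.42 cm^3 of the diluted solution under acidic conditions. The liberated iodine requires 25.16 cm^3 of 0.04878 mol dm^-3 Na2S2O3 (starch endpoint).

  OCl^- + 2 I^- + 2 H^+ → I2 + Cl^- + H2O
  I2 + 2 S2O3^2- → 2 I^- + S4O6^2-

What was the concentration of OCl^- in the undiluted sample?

n(S2O3^2-) = 0.02516 × 0.04878 = 1.227 × 10^-3 mol
n(I2) = n(S2O3^2-)/2 = 6.137 × 10^-4 mol
n(OCl^-) in the aliquot = 6.137 × 10^-4 mol (1:1 ratio)
[OCl^-]_dilute = 6.137 × 10^-4 / 0.02442 = 0.02513 mol/L
[OCl^-]_original = 0.02513 × 250.0/10.20 = 0.6159 mol/L

0.6159 mol/L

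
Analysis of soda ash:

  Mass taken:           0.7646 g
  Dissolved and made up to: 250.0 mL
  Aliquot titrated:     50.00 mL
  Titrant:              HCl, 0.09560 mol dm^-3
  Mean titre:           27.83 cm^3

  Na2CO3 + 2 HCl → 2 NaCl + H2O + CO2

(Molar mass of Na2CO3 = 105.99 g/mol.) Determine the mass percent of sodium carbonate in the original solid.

n(HCl) per titration = 0.02783 × 0.09560 = 2.661 × 10^-3 mol
From the 1:2 ratio, n(Na2CO3) in each aliquot = 1/2 × 2.661 × 10^-3 = 1.330 × 10^-3 mol
n(Na2CO3) in the whole flask = 1.330 × 10^-3 × 250.0/50.00 = 6.651 × 10^-3 mol
mass of Na2CO3 = 6.651 × 10^-3 × 105.99 = 0.7050 g
% Na2CO3 = 0.7050 / 0.7646 × 100 = 92.20 %

92.20 %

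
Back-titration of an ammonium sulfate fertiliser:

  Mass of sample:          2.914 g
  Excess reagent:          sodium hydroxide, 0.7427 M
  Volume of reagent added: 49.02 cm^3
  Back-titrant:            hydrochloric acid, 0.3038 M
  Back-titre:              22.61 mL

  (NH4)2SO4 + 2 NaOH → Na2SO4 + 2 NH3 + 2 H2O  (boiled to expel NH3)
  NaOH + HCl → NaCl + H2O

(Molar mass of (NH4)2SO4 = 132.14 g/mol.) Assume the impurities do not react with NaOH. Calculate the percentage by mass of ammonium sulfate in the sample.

66.97 %

n(NaOH) added = 0.04902 × 0.7427 = 0.03641 mol
n(HCl) used in back-titration = 0.02261 × 0.3038 = 6.869 × 10^-3 mol
n(NaOH) left over = 6.869 × 10^-3 mol (1:1 ratio)
n(NaOH) consumed by analyte = 0.03641 − 6.869 × 10^-3 = 0.02954 mol
From the 1:2 ratio, n((NH4)2SO4) = 1/2 × 0.02954 = 0.01477 mol
mass of (NH4)2SO4 = 0.01477 × 132.14 = 1.952 g
% (NH4)2SO4 = 1.952 / 2.914 × 100 = 66.97 %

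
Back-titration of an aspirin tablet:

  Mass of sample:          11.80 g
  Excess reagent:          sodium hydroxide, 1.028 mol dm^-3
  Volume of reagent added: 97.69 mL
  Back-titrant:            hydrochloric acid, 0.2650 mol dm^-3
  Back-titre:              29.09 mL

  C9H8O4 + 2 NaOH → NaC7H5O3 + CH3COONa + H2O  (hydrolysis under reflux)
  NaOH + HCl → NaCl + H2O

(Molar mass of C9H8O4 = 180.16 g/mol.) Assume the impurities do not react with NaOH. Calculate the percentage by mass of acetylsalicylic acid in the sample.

n(NaOH) added = 0.09769 × 1.028 = 0.1004 mol
n(HCl) used in back-titration = 0.02909 × 0.2650 = 7.709 × 10^-3 mol
n(NaOH) left over = 7.709 × 10^-3 mol (1:1 ratio)
n(NaOH) consumed by analyte = 0.1004 − 7.709 × 10^-3 = 0.09272 mol
From the 1:2 ratio, n(C9H8O4) = 1/2 × 0.09272 = 0.04636 mol
mass of C9H8O4 = 0.04636 × 180.16 = 8.352 g
% C9H8O4 = 8.352 / 11.80 × 100 = 70.78 %

70.78 %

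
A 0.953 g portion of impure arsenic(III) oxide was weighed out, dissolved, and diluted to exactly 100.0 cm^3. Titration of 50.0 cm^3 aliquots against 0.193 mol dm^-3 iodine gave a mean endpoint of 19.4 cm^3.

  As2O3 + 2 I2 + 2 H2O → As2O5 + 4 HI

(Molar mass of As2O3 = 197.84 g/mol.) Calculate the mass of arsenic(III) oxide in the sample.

n(I2) per titration = 0.0194 × 0.193 = 3.74 × 10^-3 mol
From the 1:2 ratio, n(As2O3) in each aliquot = 1/2 × 3.74 × 10^-3 = 1.87 × 10^-3 mol
n(As2O3) in the whole flask = 1.87 × 10^-3 × 100.0/50.0 = 3.74 × 10^-3 mol
mass of As2O3 = 3.74 × 10^-3 × 197.84 = 0.741 g

0.741 g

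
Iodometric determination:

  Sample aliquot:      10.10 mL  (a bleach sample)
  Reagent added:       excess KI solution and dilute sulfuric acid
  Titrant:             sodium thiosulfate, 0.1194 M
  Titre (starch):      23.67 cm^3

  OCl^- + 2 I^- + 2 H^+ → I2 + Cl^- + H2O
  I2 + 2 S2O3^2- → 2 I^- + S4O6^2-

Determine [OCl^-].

0.1399 M

n(S2O3^2-) = 0.02367 × 0.1194 = 2.826 × 10^-3 mol
n(I2) = n(S2O3^2-)/2 = 1.413 × 10^-3 mol
n(OCl^-) in the aliquot = 1.413 × 10^-3 mol (1:1 ratio)
[OCl^-] = 1.413 × 10^-3 / 0.01010 = 0.1399 mol/L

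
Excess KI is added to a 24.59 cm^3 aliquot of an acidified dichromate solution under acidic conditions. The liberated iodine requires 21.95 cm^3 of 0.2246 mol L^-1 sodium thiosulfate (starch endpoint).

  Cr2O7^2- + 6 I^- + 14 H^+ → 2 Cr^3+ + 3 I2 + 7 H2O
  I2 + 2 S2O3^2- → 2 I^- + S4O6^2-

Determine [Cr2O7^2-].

0.03341 mol/L

n(S2O3^2-) = 0.02195 × 0.2246 = 4.930 × 10^-3 mol
n(I2) = n(S2O3^2-)/2 = 2.465 × 10^-3 mol
From the 1:3 ratio, n(Cr2O7^2-) in the aliquot = 1/3 × 2.465 × 10^-3 = 8.217 × 10^-4 mol
[Cr2O7^2-] = 8.217 × 10^-4 / 0.02459 = 0.03341 mol/L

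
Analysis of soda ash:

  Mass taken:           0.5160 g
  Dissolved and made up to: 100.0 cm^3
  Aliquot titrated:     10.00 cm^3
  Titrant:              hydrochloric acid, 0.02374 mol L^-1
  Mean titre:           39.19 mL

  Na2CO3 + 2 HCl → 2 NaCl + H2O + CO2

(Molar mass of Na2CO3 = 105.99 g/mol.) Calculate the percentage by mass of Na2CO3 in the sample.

95.55 %

n(HCl) per titration = 0.03919 × 0.02374 = 9.304 × 10^-4 mol
From the 1:2 ratio, n(Na2CO3) in each aliquot = 1/2 × 9.304 × 10^-4 = 4.652 × 10^-4 mol
n(Na2CO3) in the whole flask = 4.652 × 10^-4 × 100.0/10.00 = 4.652 × 10^-3 mol
mass of Na2CO3 = 4.652 × 10^-3 × 105.99 = 0.4930 g
% Na2CO3 = 0.4930 / 0.5160 × 100 = 95.55 %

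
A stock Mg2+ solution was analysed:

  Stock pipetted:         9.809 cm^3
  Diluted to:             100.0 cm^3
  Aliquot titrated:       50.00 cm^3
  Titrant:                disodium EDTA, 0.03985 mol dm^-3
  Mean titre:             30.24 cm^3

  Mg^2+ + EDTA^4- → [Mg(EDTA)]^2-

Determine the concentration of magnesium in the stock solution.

n(EDTA) = 0.03024 × 0.03985 = 1.205 × 10^-3 mol
n(Mg2+) in the aliquot = 1.205 × 10^-3 mol (1:1 ratio)
[Mg2+]_dilute = 1.205 × 10^-3 / 0.05000 = 0.02410 mol/L
Dilution factor = 100.0 / 9.809 = 10.19
[Mg2+]_stock = 0.02410 × 10.19 = 0.2457 mol/L

0.2457 mol/L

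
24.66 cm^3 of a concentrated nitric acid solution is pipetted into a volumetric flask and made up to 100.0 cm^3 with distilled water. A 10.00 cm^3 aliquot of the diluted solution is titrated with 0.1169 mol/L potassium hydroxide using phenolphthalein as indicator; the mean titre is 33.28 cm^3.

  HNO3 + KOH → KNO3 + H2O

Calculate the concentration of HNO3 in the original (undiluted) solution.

1.578 mol/L

n(KOH) = 0.03328 × 0.1169 = 3.890 × 10^-3 mol
n(HNO3) in the aliquot = 3.890 × 10^-3 mol (1:1 ratio)
[HNO3]_dilute = 3.890 × 10^-3 / 0.01000 = 0.3890 mol/L
Dilution factor = 100.0 / 24.66 = 4.055
[HNO3]_stock = 0.3890 × 4.055 = 1.578 mol/L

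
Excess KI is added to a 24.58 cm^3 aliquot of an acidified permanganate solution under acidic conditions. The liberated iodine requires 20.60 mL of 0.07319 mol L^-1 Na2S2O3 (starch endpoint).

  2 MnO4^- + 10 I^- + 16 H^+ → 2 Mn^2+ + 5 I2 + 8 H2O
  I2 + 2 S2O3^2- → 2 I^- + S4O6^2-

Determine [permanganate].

n(S2O3^2-) = 0.02060 × 0.07319 = 1.508 × 10^-3 mol
n(I2) = n(S2O3^2-)/2 = 7.539 × 10^-4 mol
From the 2:5 ratio, n(MnO4^-) in the aliquot = 2/5 × 7.539 × 10^-4 = 3.015 × 10^-4 mol
[MnO4^-] = 3.015 × 10^-4 / 0.02458 = 0.01227 mol/L

0.01227 mol/L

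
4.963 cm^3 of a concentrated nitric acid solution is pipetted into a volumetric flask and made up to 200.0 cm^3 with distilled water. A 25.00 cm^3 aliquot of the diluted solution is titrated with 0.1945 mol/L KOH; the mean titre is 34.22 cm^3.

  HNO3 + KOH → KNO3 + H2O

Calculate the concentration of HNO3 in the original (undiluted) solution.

n(KOH) = 0.03422 × 0.1945 = 6.656 × 10^-3 mol
n(HNO3) in the aliquot = 6.656 × 10^-3 mol (1:1 ratio)
[HNO3]_dilute = 6.656 × 10^-3 / 0.02500 = 0.2662 mol/L
Dilution factor = 200.0 / 4.963 = 40.30
[HNO3]_stock = 0.2662 × 40.30 = 10.73 mol/L

10.73 mol/L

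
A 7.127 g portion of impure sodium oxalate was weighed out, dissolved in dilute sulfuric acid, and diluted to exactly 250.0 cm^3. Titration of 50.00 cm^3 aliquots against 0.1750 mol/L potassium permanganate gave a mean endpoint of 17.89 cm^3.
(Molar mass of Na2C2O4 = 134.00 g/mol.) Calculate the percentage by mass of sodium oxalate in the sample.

2 MnO4^- + 5 C2O4^2- + 16 H^+ → 2 Mn^2+ + 10 CO2 + 8 H2O
n(KMnO4) per titration = 0.01789 × 0.1750 = 3.131 × 10^-3 mol
From the 5:2 ratio, n(Na2C2O4) in each aliquot = 5/2 × 3.131 × 10^-3 = 7.827 × 10^-3 mol
n(Na2C2O4) in the whole flask = 7.827 × 10^-3 × 250.0/50.00 = 0.03913 mol
mass of Na2C2O4 = 0.03913 × 134.00 = 5.244 g
% Na2C2O4 = 5.244 / 7.127 × 100 = 73.58 %

73.58 %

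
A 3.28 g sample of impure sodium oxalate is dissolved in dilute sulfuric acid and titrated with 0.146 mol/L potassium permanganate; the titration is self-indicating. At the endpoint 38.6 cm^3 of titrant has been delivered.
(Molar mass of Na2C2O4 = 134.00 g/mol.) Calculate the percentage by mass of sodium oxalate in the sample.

57.6 %

2 MnO4^- + 5 C2O4^2- + 16 H^+ → 2 Mn^2+ + 10 CO2 + 8 H2O
n(KMnO4) = 0.0386 L × 0.146 mol/L = 5.64 × 10^-3 mol
From the 5:2 ratio, n(Na2C2O4) = 5/2 × 5.64 × 10^-3 = 0.0141 mol
mass of Na2C2O4 = 0.0141 × 134.00 g/mol = 1.89 g
% Na2C2O4 = 1.89 / 3.28 × 100 = 57.6 %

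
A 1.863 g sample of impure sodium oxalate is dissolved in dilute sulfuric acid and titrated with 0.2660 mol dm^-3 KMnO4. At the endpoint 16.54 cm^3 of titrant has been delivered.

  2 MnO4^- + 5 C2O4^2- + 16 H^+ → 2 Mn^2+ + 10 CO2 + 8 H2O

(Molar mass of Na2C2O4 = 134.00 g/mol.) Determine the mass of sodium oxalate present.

1.474 g

n(KMnO4) = 0.01654 L × 0.2660 mol/L = 4.400 × 10^-3 mol
From the 5:2 ratio, n(Na2C2O4) = 5/2 × 4.400 × 10^-3 = 0.01100 mol
mass of Na2C2O4 = 0.01100 × 134.00 g/mol = 1.474 g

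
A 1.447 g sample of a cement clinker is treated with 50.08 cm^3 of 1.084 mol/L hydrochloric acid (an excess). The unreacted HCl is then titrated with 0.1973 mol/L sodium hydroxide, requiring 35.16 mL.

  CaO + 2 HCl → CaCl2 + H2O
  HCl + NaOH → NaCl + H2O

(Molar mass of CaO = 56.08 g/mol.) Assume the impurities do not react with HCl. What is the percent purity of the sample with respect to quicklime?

91.75 %

n(HCl) added = 0.05008 × 1.084 = 0.05429 mol
n(NaOH) used in back-titration = 0.03516 × 0.1973 = 6.937 × 10^-3 mol
n(HCl) left over = 6.937 × 10^-3 mol (1:1 ratio)
n(HCl) consumed by analyte = 0.05429 − 6.937 × 10^-3 = 0.04735 mol
From the 1:2 ratio, n(CaO) = 1/2 × 0.04735 = 0.02367 mol
mass of CaO = 0.02367 × 56.08 = 1.328 g
% CaO = 1.328 / 1.447 × 100 = 91.75 %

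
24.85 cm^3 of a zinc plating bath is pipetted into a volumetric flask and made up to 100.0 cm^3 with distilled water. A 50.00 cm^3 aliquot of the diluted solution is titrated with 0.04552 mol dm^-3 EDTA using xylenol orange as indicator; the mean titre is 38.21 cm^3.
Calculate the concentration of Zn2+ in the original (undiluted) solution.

Zn^2+ + EDTA^4- → [Zn(EDTA)]^2-
n(EDTA) = 0.03821 × 0.04552 = 1.739 × 10^-3 mol
n(Zn2+) in the aliquot = 1.739 × 10^-3 mol (1:1 ratio)
[Zn2+]_dilute = 1.739 × 10^-3 / 0.05000 = 0.03479 mol/L
Dilution factor = 100.0 / 24.85 = 4.024
[Zn2+]_stock = 0.03479 × 4.024 = 0.1400 mol/L

0.1400 mol/L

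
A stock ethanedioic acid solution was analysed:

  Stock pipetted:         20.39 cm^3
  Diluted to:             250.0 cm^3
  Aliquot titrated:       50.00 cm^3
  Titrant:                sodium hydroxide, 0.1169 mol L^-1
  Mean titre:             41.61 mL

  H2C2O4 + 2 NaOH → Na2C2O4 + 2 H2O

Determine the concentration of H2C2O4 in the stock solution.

n(NaOH) = 0.04161 × 0.1169 = 4.864 × 10^-3 mol
From the 1:2 ratio, n(H2C2O4) in the aliquot = 1/2 × 4.864 × 10^-3 = 2.432 × 10^-3 mol
[H2C2O4]_dilute = 2.432 × 10^-3 / 0.05000 = 0.04864 mol/L
Dilution factor = 250.0 / 20.39 = 12.26
[H2C2O4]_stock = 0.04864 × 12.26 = 0.5964 mol/L

0.5964 mol/L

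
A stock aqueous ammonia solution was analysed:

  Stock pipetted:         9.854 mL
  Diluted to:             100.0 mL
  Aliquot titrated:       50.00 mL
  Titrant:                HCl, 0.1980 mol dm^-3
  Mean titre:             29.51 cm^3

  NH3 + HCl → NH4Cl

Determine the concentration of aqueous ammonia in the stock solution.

n(HCl) = 0.02951 × 0.1980 = 5.843 × 10^-3 mol
n(NH3) in the aliquot = 5.843 × 10^-3 mol (1:1 ratio)
[NH3]_dilute = 5.843 × 10^-3 / 0.05000 = 0.1169 mol/L
Dilution factor = 100.0 / 9.854 = 10.15
[NH3]_stock = 0.1169 × 10.15 = 1.186 mol/L

1.186 mol/L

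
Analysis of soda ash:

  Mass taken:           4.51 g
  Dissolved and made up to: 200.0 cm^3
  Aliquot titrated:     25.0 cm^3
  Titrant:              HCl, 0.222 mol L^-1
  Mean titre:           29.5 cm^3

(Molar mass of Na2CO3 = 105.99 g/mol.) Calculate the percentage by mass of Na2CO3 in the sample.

61.6 %

Na2CO3 + 2 HCl → 2 NaCl + H2O + CO2
n(HCl) per titration = 0.0295 × 0.222 = 6.55 × 10^-3 mol
From the 1:2 ratio, n(Na2CO3) in each aliquot = 1/2 × 6.55 × 10^-3 = 3.27 × 10^-3 mol
n(Na2CO3) in the whole flask = 3.27 × 10^-3 × 200.0/25.0 = 0.0262 mol
mass of Na2CO3 = 0.0262 × 105.99 = 2.78 g
% Na2CO3 = 2.78 / 4.51 × 100 = 61.6 %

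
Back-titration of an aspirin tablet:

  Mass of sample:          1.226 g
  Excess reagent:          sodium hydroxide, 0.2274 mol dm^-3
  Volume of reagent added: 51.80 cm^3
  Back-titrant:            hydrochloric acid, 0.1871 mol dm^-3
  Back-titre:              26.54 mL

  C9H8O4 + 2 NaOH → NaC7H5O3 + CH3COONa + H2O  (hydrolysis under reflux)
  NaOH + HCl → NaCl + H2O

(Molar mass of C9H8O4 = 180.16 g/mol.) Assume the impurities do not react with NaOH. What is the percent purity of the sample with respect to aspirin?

50.06 %

n(NaOH) added = 0.05180 × 0.2274 = 0.01178 mol
n(HCl) used in back-titration = 0.02654 × 0.1871 = 4.966 × 10^-3 mol
n(NaOH) left over = 4.966 × 10^-3 mol (1:1 ratio)
n(NaOH) consumed by analyte = 0.01178 − 4.966 × 10^-3 = 6.814 × 10^-3 mol
From the 1:2 ratio, n(C9H8O4) = 1/2 × 6.814 × 10^-3 = 3.407 × 10^-3 mol
mass of C9H8O4 = 3.407 × 10^-3 × 180.16 = 0.6138 g
% C9H8O4 = 0.6138 / 1.226 × 100 = 50.06 %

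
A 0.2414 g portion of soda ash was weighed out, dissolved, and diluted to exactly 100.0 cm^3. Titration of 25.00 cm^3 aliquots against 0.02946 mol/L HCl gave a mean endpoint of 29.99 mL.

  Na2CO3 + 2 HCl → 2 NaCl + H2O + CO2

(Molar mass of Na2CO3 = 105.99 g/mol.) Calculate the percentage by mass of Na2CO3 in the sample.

n(HCl) per titration = 0.02999 × 0.02946 = 8.835 × 10^-4 mol
From the 1:2 ratio, n(Na2CO3) in each aliquot = 1/2 × 8.835 × 10^-4 = 4.418 × 10^-4 mol
n(Na2CO3) in the whole flask = 4.418 × 10^-4 × 100.0/25.00 = 1.767 × 10^-3 mol
mass of Na2CO3 = 1.767 × 10^-3 × 105.99 = 0.1873 g
% Na2CO3 = 0.1873 / 0.2414 × 100 = 77.58 %

77.58 %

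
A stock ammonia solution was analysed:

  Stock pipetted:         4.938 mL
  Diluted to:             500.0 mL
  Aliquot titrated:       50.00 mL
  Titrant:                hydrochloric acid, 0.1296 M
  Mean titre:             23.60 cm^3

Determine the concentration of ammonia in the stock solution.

NH3 + HCl → NH4Cl
n(HCl) = 0.02360 × 0.1296 = 3.059 × 10^-3 mol
n(NH3) in the aliquot = 3.059 × 10^-3 mol (1:1 ratio)
[NH3]_dilute = 3.059 × 10^-3 / 0.05000 = 0.06117 mol/L
Dilution factor = 500.0 / 4.938 = 101.3
[NH3]_stock = 0.06117 × 101.3 = 6.194 mol/L

6.194 M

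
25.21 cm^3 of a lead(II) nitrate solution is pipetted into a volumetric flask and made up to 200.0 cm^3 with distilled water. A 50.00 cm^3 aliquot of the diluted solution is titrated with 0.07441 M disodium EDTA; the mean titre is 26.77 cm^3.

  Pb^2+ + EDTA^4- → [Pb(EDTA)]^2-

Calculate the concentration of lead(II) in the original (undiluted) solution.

0.3161 M

n(EDTA) = 0.02677 × 0.07441 = 1.992 × 10^-3 mol
n(Pb2+) in the aliquot = 1.992 × 10^-3 mol (1:1 ratio)
[Pb2+]_dilute = 1.992 × 10^-3 / 0.05000 = 0.03984 mol/L
Dilution factor = 200.0 / 25.21 = 7.933
[Pb2+]_stock = 0.03984 × 7.933 = 0.3161 mol/L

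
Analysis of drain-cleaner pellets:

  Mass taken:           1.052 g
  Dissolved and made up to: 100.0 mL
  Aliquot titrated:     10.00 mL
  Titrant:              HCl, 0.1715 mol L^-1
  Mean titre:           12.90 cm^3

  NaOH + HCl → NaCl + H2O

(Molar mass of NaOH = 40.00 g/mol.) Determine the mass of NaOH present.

0.8849 g

n(HCl) per titration = 0.01290 × 0.1715 = 2.212 × 10^-3 mol
n(NaOH) in each aliquot = 2.212 × 10^-3 mol (1:1 ratio)
n(NaOH) in the whole flask = 2.212 × 10^-3 × 100.0/10.00 = 0.02212 mol
mass of NaOH = 0.02212 × 40.00 = 0.8849 g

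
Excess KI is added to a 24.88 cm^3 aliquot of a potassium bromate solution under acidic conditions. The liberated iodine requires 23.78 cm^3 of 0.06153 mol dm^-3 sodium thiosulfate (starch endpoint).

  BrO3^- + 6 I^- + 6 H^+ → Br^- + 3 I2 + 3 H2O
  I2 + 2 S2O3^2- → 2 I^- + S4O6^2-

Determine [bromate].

0.009802 mol/L

n(S2O3^2-) = 0.02378 × 0.06153 = 1.463 × 10^-3 mol
n(I2) = n(S2O3^2-)/2 = 7.316 × 10^-4 mol
From the 1:3 ratio, n(BrO3^-) in the aliquot = 1/3 × 7.316 × 10^-4 = 2.439 × 10^-4 mol
[BrO3^-] = 2.439 × 10^-4 / 0.02488 = 0.009802 mol/L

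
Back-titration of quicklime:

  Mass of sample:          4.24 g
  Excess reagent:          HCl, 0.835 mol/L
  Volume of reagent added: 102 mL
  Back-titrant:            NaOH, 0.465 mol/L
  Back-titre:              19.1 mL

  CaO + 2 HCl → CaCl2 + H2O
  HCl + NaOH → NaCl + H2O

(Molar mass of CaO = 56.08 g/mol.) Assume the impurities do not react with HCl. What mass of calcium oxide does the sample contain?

2.14 g

n(HCl) added = 0.102 × 0.835 = 0.0852 mol
n(NaOH) used in back-titration = 0.0191 × 0.465 = 8.88 × 10^-3 mol
n(HCl) left over = 8.88 × 10^-3 mol (1:1 ratio)
n(HCl) consumed by analyte = 0.0852 − 8.88 × 10^-3 = 0.0763 mol
From the 1:2 ratio, n(CaO) = 1/2 × 0.0763 = 0.0381 mol
mass of CaO = 0.0381 × 56.08 = 2.14 g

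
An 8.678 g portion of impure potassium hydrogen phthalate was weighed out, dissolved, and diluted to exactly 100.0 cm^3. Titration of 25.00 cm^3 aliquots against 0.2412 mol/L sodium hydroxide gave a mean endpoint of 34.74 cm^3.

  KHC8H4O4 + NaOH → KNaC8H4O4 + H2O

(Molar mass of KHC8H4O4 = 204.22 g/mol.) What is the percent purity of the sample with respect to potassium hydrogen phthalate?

n(NaOH) per titration = 0.03474 × 0.2412 = 8.379 × 10^-3 mol
n(KHC8H4O4) in each aliquot = 8.379 × 10^-3 mol (1:1 ratio)
n(KHC8H4O4) in the whole flask = 8.379 × 10^-3 × 100.0/25.00 = 0.03352 mol
mass of KHC8H4O4 = 0.03352 × 204.22 = 6.845 g
% KHC8H4O4 = 6.845 / 8.678 × 100 = 78.88 %

78.88 %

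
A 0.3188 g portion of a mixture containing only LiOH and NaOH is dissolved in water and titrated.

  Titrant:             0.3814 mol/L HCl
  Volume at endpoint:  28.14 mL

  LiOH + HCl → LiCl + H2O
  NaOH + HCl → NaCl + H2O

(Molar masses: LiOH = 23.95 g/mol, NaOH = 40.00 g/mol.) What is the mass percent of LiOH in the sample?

n(HCl) = 0.02814 × 0.3814 = 0.01073 mol
Let x = n(LiOH), y = n(NaOH).
Titrant: 1x + 1y = 0.01073;  mass: 23.95x + 40.00y = 0.3188
Solving, x = 6.885 × 10^-3 mol, y = 3.848 × 10^-3 mol
mass of LiOH = 6.885 × 10^-3 × 23.95 = 0.1649 g
% LiOH = 0.1649 / 0.3188 × 100 = 51.72 %

51.72 %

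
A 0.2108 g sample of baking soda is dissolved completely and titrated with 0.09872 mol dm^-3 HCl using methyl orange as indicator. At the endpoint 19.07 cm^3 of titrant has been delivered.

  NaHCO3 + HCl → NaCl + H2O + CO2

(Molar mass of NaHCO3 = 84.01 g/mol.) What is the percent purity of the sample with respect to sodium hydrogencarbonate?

75.03 %

n(HCl) = 0.01907 L × 0.09872 mol/L = 1.883 × 10^-3 mol
n(NaHCO3) = 1.883 × 10^-3 mol (1:1 ratio)
mass of NaHCO3 = 1.883 × 10^-3 × 84.01 g/mol = 0.1582 g
% NaHCO3 = 0.1582 / 0.2108 × 100 = 75.03 %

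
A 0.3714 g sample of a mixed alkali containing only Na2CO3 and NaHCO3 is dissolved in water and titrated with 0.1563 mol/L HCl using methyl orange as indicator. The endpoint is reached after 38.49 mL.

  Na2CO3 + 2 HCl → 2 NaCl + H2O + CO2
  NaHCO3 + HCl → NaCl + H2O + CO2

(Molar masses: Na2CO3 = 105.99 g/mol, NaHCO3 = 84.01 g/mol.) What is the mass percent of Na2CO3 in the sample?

61.65 %

n(HCl) = 0.03849 × 0.1563 = 6.016 × 10^-3 mol
Let x = n(Na2CO3), y = n(NaHCO3).
Titrant: 2x + 1y = 6.016 × 10^-3;  mass: 105.99x + 84.01y = 0.3714
Solving, x = 2.160 × 10^-3 mol, y = 1.695 × 10^-3 mol
mass of Na2CO3 = 2.160 × 10^-3 × 105.99 = 0.2290 g
% Na2CO3 = 0.2290 / 0.3714 × 100 = 61.65 %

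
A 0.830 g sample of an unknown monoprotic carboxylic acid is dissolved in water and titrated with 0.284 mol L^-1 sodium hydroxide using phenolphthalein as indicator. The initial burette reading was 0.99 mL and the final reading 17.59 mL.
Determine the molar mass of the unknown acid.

n(NaOH) = 0.0166 L × 0.284 mol/L = 4.71 × 10^-3 mol
n(HA) = 4.71 × 10^-3 mol (1:1 ratio)
M = m / n = 0.830 g / 4.71 × 10^-3 mol = 176 g/mol

176 g/mol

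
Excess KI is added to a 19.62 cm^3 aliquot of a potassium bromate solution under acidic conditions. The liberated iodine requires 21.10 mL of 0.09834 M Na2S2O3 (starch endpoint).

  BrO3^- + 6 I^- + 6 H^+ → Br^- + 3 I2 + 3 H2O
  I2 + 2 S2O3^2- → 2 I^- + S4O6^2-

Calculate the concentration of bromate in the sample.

0.01763 M

n(S2O3^2-) = 0.02110 × 0.09834 = 2.075 × 10^-3 mol
n(I2) = n(S2O3^2-)/2 = 1.037 × 10^-3 mol
From the 1:3 ratio, n(BrO3^-) in the aliquot = 1/3 × 1.037 × 10^-3 = 3.458 × 10^-4 mol
[BrO3^-] = 3.458 × 10^-4 / 0.01962 = 0.01763 mol/L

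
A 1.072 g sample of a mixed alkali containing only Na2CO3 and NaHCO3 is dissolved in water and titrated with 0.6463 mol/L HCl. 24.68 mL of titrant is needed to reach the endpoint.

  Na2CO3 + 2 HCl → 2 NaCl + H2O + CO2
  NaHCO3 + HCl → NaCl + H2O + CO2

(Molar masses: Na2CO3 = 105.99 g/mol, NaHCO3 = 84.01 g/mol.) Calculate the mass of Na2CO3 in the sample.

0.4580 g

n(HCl) = 0.02468 × 0.6463 = 0.01595 mol
Let x = n(Na2CO3), y = n(NaHCO3).
Titrant: 2x + 1y = 0.01595;  mass: 105.99x + 84.01y = 1.072
Solving, x = 4.321 × 10^-3 mol, y = 7.309 × 10^-3 mol
mass of Na2CO3 = 4.321 × 10^-3 × 105.99 = 0.4580 g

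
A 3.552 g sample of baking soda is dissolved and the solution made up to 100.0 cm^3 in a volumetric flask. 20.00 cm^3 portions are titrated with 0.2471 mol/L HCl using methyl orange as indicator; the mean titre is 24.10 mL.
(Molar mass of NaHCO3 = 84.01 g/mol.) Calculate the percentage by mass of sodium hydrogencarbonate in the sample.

NaHCO3 + HCl → NaCl + H2O + CO2
n(HCl) per titration = 0.02410 × 0.2471 = 5.955 × 10^-3 mol
n(NaHCO3) in each aliquot = 5.955 × 10^-3 mol (1:1 ratio)
n(NaHCO3) in the whole flask = 5.955 × 10^-3 × 100.0/20.00 = 0.02978 mol
mass of NaHCO3 = 0.02978 × 84.01 = 2.501 g
% NaHCO3 = 2.501 / 3.552 × 100 = 70.42 %

70.42 %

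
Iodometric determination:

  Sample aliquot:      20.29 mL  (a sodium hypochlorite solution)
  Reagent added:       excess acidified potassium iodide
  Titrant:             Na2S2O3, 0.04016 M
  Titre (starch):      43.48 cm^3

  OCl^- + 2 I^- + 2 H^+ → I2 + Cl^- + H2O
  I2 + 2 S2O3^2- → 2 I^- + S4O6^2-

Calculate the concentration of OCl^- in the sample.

0.04303 M

n(S2O3^2-) = 0.04348 × 0.04016 = 1.746 × 10^-3 mol
n(I2) = n(S2O3^2-)/2 = 8.731 × 10^-4 mol
n(OCl^-) in the aliquot = 8.731 × 10^-4 mol (1:1 ratio)
[OCl^-] = 8.731 × 10^-4 / 0.02029 = 0.04303 mol/L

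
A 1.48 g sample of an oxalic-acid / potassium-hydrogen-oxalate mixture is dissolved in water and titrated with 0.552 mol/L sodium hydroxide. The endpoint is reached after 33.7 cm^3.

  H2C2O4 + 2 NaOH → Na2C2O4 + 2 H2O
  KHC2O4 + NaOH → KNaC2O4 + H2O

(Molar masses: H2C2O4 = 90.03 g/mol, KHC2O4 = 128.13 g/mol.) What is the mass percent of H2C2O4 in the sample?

33.1 %

n(NaOH) = 0.0337 × 0.552 = 0.0186 mol
Let x = n(H2C2O4), y = n(KHC2O4).
Titrant: 2x + 1y = 0.0186;  mass: 90.03x + 128.13y = 1.48
Solving, x = 5.44 × 10^-3 mol, y = 7.73 × 10^-3 mol
mass of H2C2O4 = 5.44 × 10^-3 × 90.03 = 0.489 g
% H2C2O4 = 0.489 / 1.48 × 100 = 33.1 %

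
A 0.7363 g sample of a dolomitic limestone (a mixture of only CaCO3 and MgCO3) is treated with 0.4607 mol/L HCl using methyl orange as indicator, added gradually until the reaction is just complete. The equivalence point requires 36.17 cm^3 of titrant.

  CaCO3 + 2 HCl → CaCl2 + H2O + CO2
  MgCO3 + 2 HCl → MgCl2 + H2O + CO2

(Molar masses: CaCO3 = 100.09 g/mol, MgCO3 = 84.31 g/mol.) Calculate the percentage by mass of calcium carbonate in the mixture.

n(HCl) = 0.03617 × 0.4607 = 0.01666 mol
Let x = n(CaCO3), y = n(MgCO3).
Titrant: 2x + 2y = 0.01666;  mass: 100.09x + 84.31y = 0.7363
Solving, x = 2.145 × 10^-3 mol, y = 6.187 × 10^-3 mol
mass of CaCO3 = 2.145 × 10^-3 × 100.09 = 0.2147 g
% CaCO3 = 0.2147 / 0.7363 × 100 = 29.16 %

29.16 %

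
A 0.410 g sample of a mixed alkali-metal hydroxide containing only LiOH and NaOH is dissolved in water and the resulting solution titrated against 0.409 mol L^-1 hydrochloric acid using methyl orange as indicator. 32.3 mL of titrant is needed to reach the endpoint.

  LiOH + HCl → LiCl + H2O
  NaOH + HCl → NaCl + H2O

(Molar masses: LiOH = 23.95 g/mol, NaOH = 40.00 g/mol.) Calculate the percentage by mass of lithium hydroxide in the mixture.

43.1 %

n(HCl) = 0.0323 × 0.409 = 0.0132 mol
Let x = n(LiOH), y = n(NaOH).
Titrant: 1x + 1y = 0.0132;  mass: 23.95x + 40.00y = 0.410
Solving, x = 7.38 × 10^-3 mol, y = 5.83 × 10^-3 mol
mass of LiOH = 7.38 × 10^-3 × 23.95 = 0.177 g
% LiOH = 0.177 / 0.410 × 100 = 43.1 %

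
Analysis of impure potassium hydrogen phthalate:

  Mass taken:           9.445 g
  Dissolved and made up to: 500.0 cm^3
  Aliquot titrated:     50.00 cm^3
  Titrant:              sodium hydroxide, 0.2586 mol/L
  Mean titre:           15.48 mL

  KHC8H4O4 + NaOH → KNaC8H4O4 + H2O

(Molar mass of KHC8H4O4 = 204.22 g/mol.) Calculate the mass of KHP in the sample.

n(NaOH) per titration = 0.01548 × 0.2586 = 4.003 × 10^-3 mol
n(KHC8H4O4) in each aliquot = 4.003 × 10^-3 mol (1:1 ratio)
n(KHC8H4O4) in the whole flask = 4.003 × 10^-3 × 500.0/50.00 = 0.04003 mol
mass of KHC8H4O4 = 0.04003 × 204.22 = 8.175 g

8.175 g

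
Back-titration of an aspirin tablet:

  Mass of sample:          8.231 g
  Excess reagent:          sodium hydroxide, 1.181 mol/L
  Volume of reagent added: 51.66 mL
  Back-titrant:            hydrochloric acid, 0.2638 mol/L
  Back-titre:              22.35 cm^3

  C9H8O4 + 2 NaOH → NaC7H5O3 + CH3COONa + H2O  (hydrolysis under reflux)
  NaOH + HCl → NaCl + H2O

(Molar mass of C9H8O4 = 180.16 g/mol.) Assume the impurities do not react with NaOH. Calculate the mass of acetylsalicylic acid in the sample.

n(NaOH) added = 0.05166 × 1.181 = 0.06101 mol
n(HCl) used in back-titration = 0.02235 × 0.2638 = 5.896 × 10^-3 mol
n(NaOH) left over = 5.896 × 10^-3 mol (1:1 ratio)
n(NaOH) consumed by analyte = 0.06101 − 5.896 × 10^-3 = 0.05511 mol
From the 1:2 ratio, n(C9H8O4) = 1/2 × 0.05511 = 0.02756 mol
mass of C9H8O4 = 0.02756 × 180.16 = 4.965 g

4.965 g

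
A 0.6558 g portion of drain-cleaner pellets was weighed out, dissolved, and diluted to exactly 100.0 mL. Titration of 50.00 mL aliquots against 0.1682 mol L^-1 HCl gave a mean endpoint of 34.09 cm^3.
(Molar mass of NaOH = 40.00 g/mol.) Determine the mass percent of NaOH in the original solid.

NaOH + HCl → NaCl + H2O
n(HCl) per titration = 0.03409 × 0.1682 = 5.734 × 10^-3 mol
n(NaOH) in each aliquot = 5.734 × 10^-3 mol (1:1 ratio)
n(NaOH) in the whole flask = 5.734 × 10^-3 × 100.0/50.00 = 0.01147 mol
mass of NaOH = 0.01147 × 40.00 = 0.4587 g
% NaOH = 0.4587 / 0.6558 × 100 = 69.95 %

69.95 %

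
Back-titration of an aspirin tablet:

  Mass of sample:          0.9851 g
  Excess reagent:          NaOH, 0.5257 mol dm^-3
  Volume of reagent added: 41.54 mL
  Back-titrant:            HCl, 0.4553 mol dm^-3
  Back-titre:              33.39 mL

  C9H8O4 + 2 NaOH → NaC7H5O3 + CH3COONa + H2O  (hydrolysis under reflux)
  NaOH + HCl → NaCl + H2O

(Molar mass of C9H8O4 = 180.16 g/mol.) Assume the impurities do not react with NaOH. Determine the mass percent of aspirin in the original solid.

n(NaOH) added = 0.04154 × 0.5257 = 0.02184 mol
n(HCl) used in back-titration = 0.03339 × 0.4553 = 0.01520 mol
n(NaOH) left over = 0.01520 mol (1:1 ratio)
n(NaOH) consumed by analyte = 0.02184 − 0.01520 = 6.635 × 10^-3 mol
From the 1:2 ratio, n(C9H8O4) = 1/2 × 6.635 × 10^-3 = 3.318 × 10^-3 mol
mass of C9H8O4 = 3.318 × 10^-3 × 180.16 = 0.5977 g
% C9H8O4 = 0.5977 / 0.9851 × 100 = 60.67 %

60.67 %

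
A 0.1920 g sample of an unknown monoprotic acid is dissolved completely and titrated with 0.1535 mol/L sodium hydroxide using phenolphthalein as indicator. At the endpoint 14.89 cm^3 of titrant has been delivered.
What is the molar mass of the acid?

n(NaOH) = 0.01489 L × 0.1535 mol/L = 2.286 × 10^-3 mol
n(HA) = 2.286 × 10^-3 mol (1:1 ratio)
M = m / n = 0.1920 g / 2.286 × 10^-3 mol = 84.00 g/mol

84.00 g/mol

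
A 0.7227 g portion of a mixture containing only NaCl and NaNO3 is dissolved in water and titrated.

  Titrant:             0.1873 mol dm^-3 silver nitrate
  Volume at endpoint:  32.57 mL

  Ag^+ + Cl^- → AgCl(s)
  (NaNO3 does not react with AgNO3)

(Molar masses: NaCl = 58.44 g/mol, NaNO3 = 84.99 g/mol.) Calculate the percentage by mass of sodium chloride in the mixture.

49.33 %

n(AgNO3) = 0.03257 × 0.1873 = 6.100 × 10^-3 mol
Let x = n(NaCl), y = n(NaNO3).
Titrant: 1x = 6.100 × 10^-3;  mass: 58.44x + 84.99y = 0.7227
Solving, x = 6.100 × 10^-3 mol, y = 4.309 × 10^-3 mol
mass of NaCl = 6.100 × 10^-3 × 58.44 = 0.3565 g
% NaCl = 0.3565 / 0.7227 × 100 = 49.33 %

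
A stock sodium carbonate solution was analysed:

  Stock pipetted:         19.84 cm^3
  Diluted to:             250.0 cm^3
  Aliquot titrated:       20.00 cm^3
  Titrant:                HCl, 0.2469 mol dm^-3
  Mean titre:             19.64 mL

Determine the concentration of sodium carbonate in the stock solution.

1.528 mol/L

Na2CO3 + 2 HCl → 2 NaCl + H2O + CO2
n(HCl) = 0.01964 × 0.2469 = 4.849 × 10^-3 mol
From the 1:2 ratio, n(Na2CO3) in the aliquot = 1/2 × 4.849 × 10^-3 = 2.425 × 10^-3 mol
[Na2CO3]_dilute = 2.425 × 10^-3 / 0.02000 = 0.1212 mol/L
Dilution factor = 250.0 / 19.84 = 12.60
[Na2CO3]_stock = 0.1212 × 12.60 = 1.528 mol/L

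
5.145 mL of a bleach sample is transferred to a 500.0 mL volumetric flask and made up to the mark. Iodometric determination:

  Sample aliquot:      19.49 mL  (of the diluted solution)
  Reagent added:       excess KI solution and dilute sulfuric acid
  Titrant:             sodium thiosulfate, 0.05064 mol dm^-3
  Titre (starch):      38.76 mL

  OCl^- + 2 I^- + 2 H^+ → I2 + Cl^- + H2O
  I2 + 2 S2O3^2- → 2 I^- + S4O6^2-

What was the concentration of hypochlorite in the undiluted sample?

4.894 mol/L

n(S2O3^2-) = 0.03876 × 0.05064 = 1.963 × 10^-3 mol
n(I2) = n(S2O3^2-)/2 = 9.814 × 10^-4 mol
n(OCl^-) in the aliquot = 9.814 × 10^-4 mol (1:1 ratio)
[OCl^-]_dilute = 9.814 × 10^-4 / 0.01949 = 0.05035 mol/L
[OCl^-]_original = 0.05035 × 500.0/5.145 = 4.894 mol/L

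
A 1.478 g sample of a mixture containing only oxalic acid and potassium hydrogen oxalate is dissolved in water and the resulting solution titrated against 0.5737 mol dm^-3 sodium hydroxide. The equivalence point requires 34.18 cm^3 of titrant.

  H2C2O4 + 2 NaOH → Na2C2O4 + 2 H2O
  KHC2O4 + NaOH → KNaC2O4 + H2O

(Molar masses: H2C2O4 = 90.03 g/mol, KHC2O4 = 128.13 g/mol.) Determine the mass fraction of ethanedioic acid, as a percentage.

n(NaOH) = 0.03418 × 0.5737 = 0.01961 mol
Let x = n(H2C2O4), y = n(KHC2O4).
Titrant: 2x + 1y = 0.01961;  mass: 90.03x + 128.13y = 1.478
Solving, x = 6.223 × 10^-3 mol, y = 7.162 × 10^-3 mol
mass of H2C2O4 = 6.223 × 10^-3 × 90.03 = 0.5603 g
% H2C2O4 = 0.5603 / 1.478 × 100 = 37.91 %

37.91 %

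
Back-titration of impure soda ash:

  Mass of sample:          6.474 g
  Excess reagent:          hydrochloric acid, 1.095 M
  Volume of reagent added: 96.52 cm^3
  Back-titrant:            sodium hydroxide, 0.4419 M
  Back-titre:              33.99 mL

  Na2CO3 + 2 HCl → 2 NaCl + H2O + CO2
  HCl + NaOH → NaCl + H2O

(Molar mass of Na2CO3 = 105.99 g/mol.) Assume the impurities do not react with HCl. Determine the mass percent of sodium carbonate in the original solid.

n(HCl) added = 0.09652 × 1.095 = 0.1057 mol
n(NaOH) used in back-titration = 0.03399 × 0.4419 = 0.01502 mol
n(HCl) left over = 0.01502 mol (1:1 ratio)
n(HCl) consumed by analyte = 0.1057 − 0.01502 = 0.09067 mol
From the 1:2 ratio, n(Na2CO3) = 1/2 × 0.09067 = 0.04533 mol
mass of Na2CO3 = 0.04533 × 105.99 = 4.805 g
% Na2CO3 = 4.805 / 6.474 × 100 = 74.22 %

74.22 %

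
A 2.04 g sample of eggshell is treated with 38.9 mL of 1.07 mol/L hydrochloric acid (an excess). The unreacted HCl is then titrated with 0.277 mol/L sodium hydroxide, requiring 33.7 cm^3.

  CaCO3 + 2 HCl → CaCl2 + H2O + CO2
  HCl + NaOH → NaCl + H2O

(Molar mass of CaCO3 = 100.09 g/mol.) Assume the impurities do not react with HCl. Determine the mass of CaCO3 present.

n(HCl) added = 0.0389 × 1.07 = 0.0416 mol
n(NaOH) used in back-titration = 0.0337 × 0.277 = 9.33 × 10^-3 mol
n(HCl) left over = 9.33 × 10^-3 mol (1:1 ratio)
n(HCl) consumed by analyte = 0.0416 − 9.33 × 10^-3 = 0.0323 mol
From the 1:2 ratio, n(CaCO3) = 1/2 × 0.0323 = 0.0161 mol
mass of CaCO3 = 0.0161 × 100.09 = 1.62 g

1.62 g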